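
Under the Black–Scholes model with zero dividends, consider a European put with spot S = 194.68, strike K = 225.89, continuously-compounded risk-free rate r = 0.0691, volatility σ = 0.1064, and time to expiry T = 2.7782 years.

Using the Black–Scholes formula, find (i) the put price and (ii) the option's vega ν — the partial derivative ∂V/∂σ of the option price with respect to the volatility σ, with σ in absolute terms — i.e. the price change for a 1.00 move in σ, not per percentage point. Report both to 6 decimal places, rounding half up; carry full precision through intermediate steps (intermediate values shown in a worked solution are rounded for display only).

σ√T = 0.1064·√2.7782 = 0.177347
d₁ = (ln(S/K) + (r+σ²/2)T) / (σ√T) = (ln(194.68/225.89) + (0.0691+0.1064²/2)·2.7782) / 0.177347 = (-0.148691 + 0.207700) / 0.177347 = 0.332730
d₂ = d₁ − σ√T = 0.332730 − 0.177347 = 0.155383
e^{−rT} = e^{−0.0691·2.7782} = 0.825329
N(−d₁) = 0.369669,  N(−d₂) = 0.438260
Put price V = K·e^{−rT}·N(−d₂) − S·N(−d₁) = 81.706272 − 71.967174 = 9.739098
φ(d₁) = (1/√(2π))·e^{−d₁²/2} = 0.377459
ν = S·φ(d₁)·√T = 122.482193

price = 9.739098
ν = 122.482193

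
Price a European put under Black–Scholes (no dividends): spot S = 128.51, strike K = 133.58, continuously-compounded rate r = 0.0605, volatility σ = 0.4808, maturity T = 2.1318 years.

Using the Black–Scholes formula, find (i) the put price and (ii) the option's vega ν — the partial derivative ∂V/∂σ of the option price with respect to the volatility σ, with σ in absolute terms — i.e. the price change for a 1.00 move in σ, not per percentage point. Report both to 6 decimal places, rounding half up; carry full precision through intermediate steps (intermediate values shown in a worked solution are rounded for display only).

price = 28.462949
ν = 66.722442

σ√T = 0.4808·√2.1318 = 0.702001
d₁ = (ln(S/K) + (r+σ²/2)T) / (σ√T) = (ln(128.51/133.58) + (0.0605+0.4808²/2)·2.1318) / 0.702001 = (-0.038694 + 0.375377) / 0.702001 = 0.479604
d₂ = d₁ − σ√T = 0.479604 − 0.702001 = -0.222397
e^{−rT} = e^{−0.0605·2.1318} = 0.878997
N(−d₁) = 0.315754,  N(−d₂) = 0.587997
Put price V = K·e^{−rT}·N(−d₂) − S·N(−d₁) = 69.040542 − 40.577593 = 28.462949
φ(d₁) = (1/√(2π))·e^{−d₁²/2} = 0.355600
ν = S·φ(d₁)·√T = 66.722442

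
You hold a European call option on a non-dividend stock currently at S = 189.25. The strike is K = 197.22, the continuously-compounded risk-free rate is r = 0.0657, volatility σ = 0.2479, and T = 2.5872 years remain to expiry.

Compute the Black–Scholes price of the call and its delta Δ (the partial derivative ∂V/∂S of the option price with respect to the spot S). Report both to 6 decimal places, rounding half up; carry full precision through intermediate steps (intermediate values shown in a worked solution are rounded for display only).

price = 40.960138
Δ = 0.699237

σ√T = 0.2479·√2.5872 = 0.398742
d₁ = (ln(S/K) + (r+σ²/2)T) / (σ√T) = (ln(189.25/197.22) + (0.0657+0.2479²/2)·2.5872) / 0.398742 = (-0.041251 + 0.249476) / 0.398742 = 0.522207
d₂ = d₁ − σ√T = 0.522207 − 0.398742 = 0.123465
e^{−rT} = e^{−0.0657·2.5872} = 0.843682
N(d₁) = 0.699237,  N(d₂) = 0.549131
Call price V = S·N(d₁) − K·e^{−rT}·N(d₂) = 132.330558 − 91.370420 = 40.960138
Δ = N(d₁) = 0.699237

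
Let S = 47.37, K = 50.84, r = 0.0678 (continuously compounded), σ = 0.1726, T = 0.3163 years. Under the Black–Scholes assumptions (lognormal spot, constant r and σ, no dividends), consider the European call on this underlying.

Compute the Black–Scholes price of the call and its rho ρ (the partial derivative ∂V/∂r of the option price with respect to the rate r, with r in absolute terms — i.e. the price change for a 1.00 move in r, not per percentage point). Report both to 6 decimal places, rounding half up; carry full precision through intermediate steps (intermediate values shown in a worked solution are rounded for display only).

price = 0.920995
ρ = 4.550987

σ√T = 0.1726·√0.3163 = 0.097071
d₁ = (ln(S/K) + (r+σ²/2)T) / (σ√T) = (ln(47.37/50.84) + (0.0678+0.1726²/2)·0.3163) / 0.097071 = (-0.070694 + 0.026157) / 0.097071 = -0.458816
d₂ = d₁ − σ√T = -0.458816 − 0.097071 = -0.555887
e^{−rT} = e^{−0.0678·0.3163} = 0.978783
N(d₁) = 0.323183,  N(d₂) = 0.289144
Call price V = S·N(d₁) − K·e^{−rT}·N(d₂) = 15.309193 − 14.388198 = 0.920995
ρ = K·T·e^{−rT}·N(d₂) = 4.550987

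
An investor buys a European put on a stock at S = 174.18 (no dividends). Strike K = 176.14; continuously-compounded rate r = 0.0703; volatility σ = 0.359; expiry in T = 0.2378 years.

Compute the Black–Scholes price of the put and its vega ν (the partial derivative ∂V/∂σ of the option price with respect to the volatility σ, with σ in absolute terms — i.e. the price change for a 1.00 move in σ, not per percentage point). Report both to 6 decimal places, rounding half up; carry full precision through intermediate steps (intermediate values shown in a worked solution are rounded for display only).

price = 11.641869
ν = 33.646024

σ√T = 0.359·√0.2378 = 0.175065
d₁ = (ln(S/K) + (r+σ²/2)T) / (σ√T) = (ln(174.18/176.14) + (0.0703+0.359²/2)·0.2378) / 0.175065 = (-0.011190 + 0.032041) / 0.175065 = 0.119106
d₂ = d₁ − σ√T = 0.119106 − 0.175065 = -0.055959
e^{−rT} = e^{−0.0703·0.2378} = 0.983422
N(−d₁) = 0.452596,  N(−d₂) = 0.522313
Put price V = K·e^{−rT}·N(−d₂) − S·N(−d₁) = 90.474961 − 78.833092 = 11.641869
φ(d₁) = (1/√(2π))·e^{−d₁²/2} = 0.396123
ν = S·φ(d₁)·√T = 33.646024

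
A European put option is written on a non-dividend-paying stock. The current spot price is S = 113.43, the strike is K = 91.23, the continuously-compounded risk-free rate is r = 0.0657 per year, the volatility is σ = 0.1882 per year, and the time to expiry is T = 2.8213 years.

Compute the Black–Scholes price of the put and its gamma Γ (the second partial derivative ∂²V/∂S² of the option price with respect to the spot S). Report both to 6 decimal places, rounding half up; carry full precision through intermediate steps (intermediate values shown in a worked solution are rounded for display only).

σ√T = 0.1882·√2.8213 = 0.316114
d₁ = (ln(S/K) + (r+σ²/2)T) / (σ√T) = (ln(113.43/91.23) + (0.0657+0.1882²/2)·2.8213) / 0.316114 = (0.217802 + 0.235324) / 0.316114 = 1.433423
d₂ = d₁ − σ√T = 1.433423 − 0.316114 = 1.117309
e^{−rT} = e^{−0.0657·2.8213} = 0.830806
N(−d₁) = 0.075868,  N(−d₂) = 0.131931
Put price V = K·e^{−rT}·N(−d₂) − S·N(−d₁) = 9.999643 − 8.605761 = 1.393882
φ(d₁) = (1/√(2π))·e^{−d₁²/2} = 0.142803
Γ = φ(d₁) / (S·σ·√T) = 0.003983

price = 1.393882
Γ = 0.003983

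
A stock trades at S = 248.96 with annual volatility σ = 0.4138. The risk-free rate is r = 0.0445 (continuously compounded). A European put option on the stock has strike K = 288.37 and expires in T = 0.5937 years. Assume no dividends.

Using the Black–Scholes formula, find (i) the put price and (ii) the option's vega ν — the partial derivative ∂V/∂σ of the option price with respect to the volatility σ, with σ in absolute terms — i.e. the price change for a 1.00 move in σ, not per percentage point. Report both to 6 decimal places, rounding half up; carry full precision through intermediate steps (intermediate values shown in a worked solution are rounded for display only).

σ√T = 0.4138·√0.5937 = 0.318841
d₁ = (ln(S/K) + (r+σ²/2)T) / (σ√T) = (ln(248.96/288.37) + (0.0445+0.4138²/2)·0.5937) / 0.318841 = (-0.146952 + 0.077249) / 0.318841 = -0.218613
d₂ = d₁ − σ√T = -0.218613 − 0.318841 = -0.537454
e^{−rT} = e^{−0.0445·0.5937} = 0.973926
N(−d₁) = 0.586524,  N(−d₂) = 0.704523
Put price V = K·e^{−rT}·N(−d₂) − S·N(−d₁) = 197.866050 − 146.021064 = 51.844986
φ(d₁) = (1/√(2π))·e^{−d₁²/2} = 0.389522
ν = S·φ(d₁)·√T = 74.721460

price = 51.844986
ν = 74.721460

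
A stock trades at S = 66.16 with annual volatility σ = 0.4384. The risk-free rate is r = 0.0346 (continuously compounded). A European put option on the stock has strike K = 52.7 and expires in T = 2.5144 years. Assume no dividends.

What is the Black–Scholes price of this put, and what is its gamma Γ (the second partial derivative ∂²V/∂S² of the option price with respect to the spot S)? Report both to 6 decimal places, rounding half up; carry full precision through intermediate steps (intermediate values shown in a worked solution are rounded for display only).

σ√T = 0.4384·√2.5144 = 0.695165
d₁ = (ln(S/K) + (r+σ²/2)T) / (σ√T) = (ln(66.16/52.7) + (0.0346+0.4384²/2)·2.5144) / 0.695165 = (0.227461 + 0.328625) / 0.695165 = 0.799934
d₂ = d₁ − σ√T = 0.799934 − 0.695165 = 0.104769
e^{−rT} = e^{−0.0346·2.5144} = 0.916679
N(−d₁) = 0.211875,  N(−d₂) = 0.458279
Put price V = K·e^{−rT}·N(−d₂) − S·N(−d₁) = 22.139009 − 14.017620 = 8.121389
φ(d₁) = (1/√(2π))·e^{−d₁²/2} = 0.289707
Γ = φ(d₁) / (S·σ·√T) = 0.006299

price = 8.121389
Γ = 0.006299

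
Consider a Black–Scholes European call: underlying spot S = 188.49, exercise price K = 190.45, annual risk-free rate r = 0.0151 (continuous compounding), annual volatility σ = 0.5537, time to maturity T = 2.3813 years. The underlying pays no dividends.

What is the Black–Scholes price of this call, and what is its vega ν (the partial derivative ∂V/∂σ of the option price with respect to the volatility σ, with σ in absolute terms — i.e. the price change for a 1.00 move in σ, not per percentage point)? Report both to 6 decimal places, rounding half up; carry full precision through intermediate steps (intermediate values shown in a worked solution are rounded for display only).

price = 63.969813
ν = 104.523873

σ√T = 0.5537·√2.3813 = 0.854440
d₁ = (ln(S/K) + (r+σ²/2)T) / (σ√T) = (ln(188.49/190.45) + (0.0151+0.5537²/2)·2.3813) / 0.854440 = (-0.010345 + 0.400992) / 0.854440 = 0.457196
d₂ = d₁ − σ√T = 0.457196 − 0.854440 = -0.397244
e^{−rT} = e^{−0.0151·2.3813} = 0.964681
N(d₁) = 0.676235,  N(d₂) = 0.345594
Call price V = S·N(d₁) − K·e^{−rT}·N(d₂) = 127.463535 − 63.493722 = 63.969813
φ(d₁) = (1/√(2π))·e^{−d₁²/2} = 0.359352
ν = S·φ(d₁)·√T = 104.523873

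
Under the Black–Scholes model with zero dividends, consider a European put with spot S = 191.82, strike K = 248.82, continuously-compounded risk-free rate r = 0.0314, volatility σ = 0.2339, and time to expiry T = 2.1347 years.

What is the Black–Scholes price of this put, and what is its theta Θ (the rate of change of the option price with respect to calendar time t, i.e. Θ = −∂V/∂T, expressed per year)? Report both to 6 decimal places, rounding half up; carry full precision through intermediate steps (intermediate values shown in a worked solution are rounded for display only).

σ√T = 0.2339·√2.1347 = 0.341742
d₁ = (ln(S/K) + (r+σ²/2)T) / (σ√T) = (ln(191.82/248.82) + (0.0314+0.2339²/2)·2.1347) / 0.341742 = (-0.260172 + 0.125423) / 0.341742 = -0.394300
d₂ = d₁ − σ√T = -0.394300 − 0.341742 = -0.736042
e^{−rT} = e^{−0.0314·2.1347} = 0.935168
N(−d₁) = 0.653320,  N(−d₂) = 0.769147
Put price V = K·e^{−rT}·N(−d₂) − S·N(−d₁) = 178.971670 − 125.319863 = 53.651807
φ(d₁) = (1/√(2π))·e^{−d₁²/2} = 0.369105
Θ = −S·φ(d₁)·σ/(2√T) + r·K·e^{−rT}·N(−d₂) = −5.667289 + 5.619710 = -0.047579

price = 53.651807
Θ = -0.047579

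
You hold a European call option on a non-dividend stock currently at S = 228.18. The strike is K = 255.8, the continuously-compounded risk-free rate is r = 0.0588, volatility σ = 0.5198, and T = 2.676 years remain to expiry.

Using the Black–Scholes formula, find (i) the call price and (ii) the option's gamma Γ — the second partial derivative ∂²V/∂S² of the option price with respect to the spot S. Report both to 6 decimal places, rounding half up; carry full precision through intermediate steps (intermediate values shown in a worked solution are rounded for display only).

price = 78.450603
Γ = 0.001836

σ√T = 0.5198·√2.676 = 0.850314
d₁ = (ln(S/K) + (r+σ²/2)T) / (σ√T) = (ln(228.18/255.8) + (0.0588+0.5198²/2)·2.676) / 0.850314 = (-0.114261 + 0.518866) / 0.850314 = 0.475830
d₂ = d₁ − σ√T = 0.475830 − 0.850314 = -0.374484
e^{−rT} = e^{−0.0588·2.676} = 0.854406
N(d₁) = 0.682902,  N(d₂) = 0.354022
Call price V = S·N(d₁) − K·e^{−rT}·N(d₂) = 155.824611 − 77.374008 = 78.450603
φ(d₁) = (1/√(2π))·e^{−d₁²/2} = 0.356242
Γ = φ(d₁) / (S·σ·√T) = 0.001836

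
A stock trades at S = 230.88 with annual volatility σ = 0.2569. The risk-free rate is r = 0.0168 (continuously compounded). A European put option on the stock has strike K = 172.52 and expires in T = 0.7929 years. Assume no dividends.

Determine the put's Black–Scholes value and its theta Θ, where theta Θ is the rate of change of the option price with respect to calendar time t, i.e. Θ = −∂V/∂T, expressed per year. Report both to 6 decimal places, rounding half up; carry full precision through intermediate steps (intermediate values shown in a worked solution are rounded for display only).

σ√T = 0.2569·√0.7929 = 0.228756
d₁ = (ln(S/K) + (r+σ²/2)T) / (σ√T) = (ln(230.88/172.52) + (0.0168+0.2569²/2)·0.7929) / 0.228756 = (0.291385 + 0.039485) / 0.228756 = 1.446387
d₂ = d₁ − σ√T = 1.446387 − 0.228756 = 1.217631
e^{−rT} = e^{−0.0168·0.7929} = 0.986768
N(−d₁) = 0.074034,  N(−d₂) = 0.111682
Put price V = K·e^{−rT}·N(−d₂) − S·N(−d₁) = 19.012449 − 17.093040 = 1.919409
φ(d₁) = (1/√(2π))·e^{−d₁²/2} = 0.140162
Θ = −S·φ(d₁)·σ/(2√T) + r·K·e^{−rT}·N(−d₂) = −4.668113 + 0.319409 = -4.348704

price = 1.919409
Θ = -4.348704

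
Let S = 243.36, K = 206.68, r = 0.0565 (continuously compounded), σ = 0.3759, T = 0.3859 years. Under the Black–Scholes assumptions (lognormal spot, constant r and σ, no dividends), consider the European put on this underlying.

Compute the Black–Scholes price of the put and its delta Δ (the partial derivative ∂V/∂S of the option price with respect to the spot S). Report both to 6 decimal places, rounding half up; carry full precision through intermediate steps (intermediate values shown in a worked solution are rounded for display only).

σ√T = 0.3759·√0.3859 = 0.233512
d₁ = (ln(S/K) + (r+σ²/2)T) / (σ√T) = (ln(243.36/206.68) + (0.0565+0.3759²/2)·0.3859) / 0.233512 = (0.163370 + 0.049067) / 0.233512 = 0.909749
d₂ = d₁ − σ√T = 0.909749 − 0.233512 = 0.676236
e^{−rT} = e^{−0.0565·0.3859} = 0.978433
N(−d₁) = 0.181478,  N(−d₂) = 0.249445
Put price V = K·e^{−rT}·N(−d₂) − S·N(−d₁) = 50.443442 − 44.164377 = 6.279065
Δ = −N(−d₁) = -0.181478

price = 6.279065
Δ = -0.181478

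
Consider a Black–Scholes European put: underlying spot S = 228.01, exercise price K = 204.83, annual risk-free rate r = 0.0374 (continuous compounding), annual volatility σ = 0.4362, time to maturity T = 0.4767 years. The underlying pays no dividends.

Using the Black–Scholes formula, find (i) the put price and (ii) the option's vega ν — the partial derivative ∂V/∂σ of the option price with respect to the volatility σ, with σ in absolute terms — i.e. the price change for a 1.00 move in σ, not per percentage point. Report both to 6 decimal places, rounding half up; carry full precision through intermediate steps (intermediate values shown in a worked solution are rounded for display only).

σ√T = 0.4362·√0.4767 = 0.301168
d₁ = (ln(S/K) + (r+σ²/2)T) / (σ√T) = (ln(228.01/204.83) + (0.0374+0.4362²/2)·0.4767) / 0.301168 = (0.107209 + 0.063180) / 0.301168 = 0.565760
d₂ = d₁ − σ√T = 0.565760 − 0.301168 = 0.264593
e^{−rT} = e^{−0.0374·0.4767} = 0.982329
N(−d₁) = 0.285778,  N(−d₂) = 0.395662
Put price V = K·e^{−rT}·N(−d₂) − S·N(−d₁) = 79.611287 − 65.160328 = 14.450959
φ(d₁) = (1/√(2π))·e^{−d₁²/2} = 0.339942
ν = S·φ(d₁)·√T = 53.515678

price = 14.450959
ν = 53.515678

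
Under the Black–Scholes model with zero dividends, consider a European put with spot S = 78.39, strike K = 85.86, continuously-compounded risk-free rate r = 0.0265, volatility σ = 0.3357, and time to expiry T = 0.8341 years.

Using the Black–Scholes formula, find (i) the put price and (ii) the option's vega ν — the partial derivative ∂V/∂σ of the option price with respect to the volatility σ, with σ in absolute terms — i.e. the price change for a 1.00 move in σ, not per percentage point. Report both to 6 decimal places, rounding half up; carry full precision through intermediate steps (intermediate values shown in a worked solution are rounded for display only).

price = 12.934651
ν = 28.488523

σ√T = 0.3357·√0.8341 = 0.306592
d₁ = (ln(S/K) + (r+σ²/2)T) / (σ√T) = (ln(78.39/85.86) + (0.0265+0.3357²/2)·0.8341) / 0.306592 = (-0.091022 + 0.069103) / 0.306592 = -0.071492
d₂ = d₁ − σ√T = -0.071492 − 0.306592 = -0.378084
e^{−rT} = e^{−0.0265·0.8341} = 0.978139
N(−d₁) = 0.528497,  N(−d₂) = 0.647316
Put price V = K·e^{−rT}·N(−d₂) − S·N(−d₁) = 54.363518 − 41.428868 = 12.934651
φ(d₁) = (1/√(2π))·e^{−d₁²/2} = 0.397924
ν = S·φ(d₁)·√T = 28.488523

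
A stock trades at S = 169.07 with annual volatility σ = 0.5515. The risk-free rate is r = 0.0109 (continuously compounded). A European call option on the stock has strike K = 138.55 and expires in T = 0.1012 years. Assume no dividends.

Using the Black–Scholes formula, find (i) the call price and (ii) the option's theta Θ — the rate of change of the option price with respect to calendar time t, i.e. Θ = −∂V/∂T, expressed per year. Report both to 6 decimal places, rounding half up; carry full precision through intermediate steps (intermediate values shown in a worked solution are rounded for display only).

σ√T = 0.5515·√0.1012 = 0.175443
d₁ = (ln(S/K) + (r+σ²/2)T) / (σ√T) = (ln(169.07/138.55) + (0.0109+0.5515²/2)·0.1012) / 0.175443 = (0.199082 + 0.016493) / 0.175443 = 1.228746
d₂ = d₁ − σ√T = 1.228746 − 0.175443 = 1.053303
e^{−rT} = e^{−0.0109·0.1012} = 0.998898
N(d₁) = 0.890416,  N(d₂) = 0.853899
Call price V = S·N(d₁) − K·e^{−rT}·N(d₂) = 150.542712 − 118.177268 = 32.365444
φ(d₁) = (1/√(2π))·e^{−d₁²/2} = 0.187524
Θ = −S·φ(d₁)·σ/(2√T) − r·K·e^{−rT}·N(d₂) = −27.482065 − 1.288132 = -28.770197

price = 32.365444
Θ = -28.770197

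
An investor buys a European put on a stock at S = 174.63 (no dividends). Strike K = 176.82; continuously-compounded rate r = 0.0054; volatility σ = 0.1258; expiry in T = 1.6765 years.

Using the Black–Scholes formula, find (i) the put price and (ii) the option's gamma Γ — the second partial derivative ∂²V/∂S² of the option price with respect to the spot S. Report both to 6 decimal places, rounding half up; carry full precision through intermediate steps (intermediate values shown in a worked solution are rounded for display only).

σ√T = 0.1258·√1.6765 = 0.162885
d₁ = (ln(S/K) + (r+σ²/2)T) / (σ√T) = (ln(174.63/176.82) + (0.0054+0.1258²/2)·1.6765) / 0.162885 = (-0.012463 + 0.022319) / 0.162885 = 0.060510
d₂ = d₁ − σ√T = 0.060510 − 0.162885 = -0.102376
e^{−rT} = e^{−0.0054·1.6765} = 0.990988
N(−d₁) = 0.475875,  N(−d₂) = 0.540771
Put price V = K·e^{−rT}·N(−d₂) − S·N(−d₁) = 94.757362 − 83.102035 = 11.655327
φ(d₁) = (1/√(2π))·e^{−d₁²/2} = 0.398213
Γ = φ(d₁) / (S·σ·√T) = 0.014000

price = 11.655327
Γ = 0.014000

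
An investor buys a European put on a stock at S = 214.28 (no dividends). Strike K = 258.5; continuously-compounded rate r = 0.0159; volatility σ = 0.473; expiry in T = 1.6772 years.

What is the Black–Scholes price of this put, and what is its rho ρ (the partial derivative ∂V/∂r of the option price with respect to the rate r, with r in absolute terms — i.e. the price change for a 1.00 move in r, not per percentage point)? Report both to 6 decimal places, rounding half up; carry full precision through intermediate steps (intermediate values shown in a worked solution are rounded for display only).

σ√T = 0.473·√1.6772 = 0.612567
d₁ = (ln(S/K) + (r+σ²/2)T) / (σ√T) = (ln(214.28/258.5) + (0.0159+0.473²/2)·1.6772) / 0.612567 = (-0.187612 + 0.214287) / 0.612567 = 0.043545
d₂ = d₁ − σ√T = 0.043545 − 0.612567 = -0.569022
e^{−rT} = e^{−0.0159·1.6772} = 0.973685
N(−d₁) = 0.482633,  N(−d₂) = 0.715329
Put price V = K·e^{−rT}·N(−d₂) − S·N(−d₁) = 180.046623 − 103.418679 = 76.627944
ρ = −K·T·e^{−rT}·N(−d₂) = -301.974197

price = 76.627944
ρ = -301.974197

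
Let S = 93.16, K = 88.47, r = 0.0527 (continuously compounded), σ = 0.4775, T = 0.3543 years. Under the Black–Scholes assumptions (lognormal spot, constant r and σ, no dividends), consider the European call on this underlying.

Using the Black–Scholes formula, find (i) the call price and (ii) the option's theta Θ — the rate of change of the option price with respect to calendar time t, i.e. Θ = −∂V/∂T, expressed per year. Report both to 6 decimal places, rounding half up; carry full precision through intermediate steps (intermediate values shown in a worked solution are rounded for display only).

price = 13.641142
Θ = -16.298015

σ√T = 0.4775·√0.3543 = 0.284223
d₁ = (ln(S/K) + (r+σ²/2)T) / (σ√T) = (ln(93.16/88.47) + (0.0527+0.4775²/2)·0.3543) / 0.284223 = (0.051655 + 0.059063) / 0.284223 = 0.389546
d₂ = d₁ − σ√T = 0.389546 − 0.284223 = 0.105323
e^{−rT} = e^{−0.0527·0.3543} = 0.981502
N(d₁) = 0.651564,  N(d₂) = 0.541940
Call price V = S·N(d₁) − K·e^{−rT}·N(d₂) = 60.699687 − 47.058545 = 13.641142
φ(d₁) = (1/√(2π))·e^{−d₁²/2} = 0.369793
Θ = −S·φ(d₁)·σ/(2√T) − r·K·e^{−rT}·N(d₂) = −13.818029 − 2.479985 = -16.298015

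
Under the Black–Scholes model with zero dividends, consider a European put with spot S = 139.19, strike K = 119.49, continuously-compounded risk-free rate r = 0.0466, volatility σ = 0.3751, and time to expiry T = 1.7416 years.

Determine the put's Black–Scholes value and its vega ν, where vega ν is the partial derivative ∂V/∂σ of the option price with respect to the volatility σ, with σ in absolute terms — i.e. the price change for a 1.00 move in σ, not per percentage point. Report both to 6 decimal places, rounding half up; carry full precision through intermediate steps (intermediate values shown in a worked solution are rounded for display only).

σ√T = 0.3751·√1.7416 = 0.495018
d₁ = (ln(S/K) + (r+σ²/2)T) / (σ√T) = (ln(139.19/119.49) + (0.0466+0.3751²/2)·1.7416) / 0.495018 = (0.152607 + 0.203680) / 0.495018 = 0.719746
d₂ = d₁ − σ√T = 0.719746 − 0.495018 = 0.224727
e^{−rT} = e^{−0.0466·1.7416} = 0.922047
N(−d₁) = 0.235841,  N(−d₂) = 0.411096
Put price V = K·e^{−rT}·N(−d₂) − S·N(−d₁) = 45.292650 − 32.826676 = 12.465973
φ(d₁) = (1/√(2π))·e^{−d₁²/2} = 0.307908
ν = S·φ(d₁)·√T = 56.559122

price = 12.465973
ν = 56.559122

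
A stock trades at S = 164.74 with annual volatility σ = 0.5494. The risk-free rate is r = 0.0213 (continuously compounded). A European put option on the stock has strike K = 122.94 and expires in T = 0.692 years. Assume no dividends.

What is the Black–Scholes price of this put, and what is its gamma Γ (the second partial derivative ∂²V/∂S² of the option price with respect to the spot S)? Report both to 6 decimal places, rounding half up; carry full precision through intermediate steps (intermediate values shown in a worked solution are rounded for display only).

price = 9.520390
Γ = 0.003530

σ√T = 0.5494·√0.692 = 0.457027
d₁ = (ln(S/K) + (r+σ²/2)T) / (σ√T) = (ln(164.74/122.94) + (0.0213+0.5494²/2)·0.692) / 0.457027 = (0.292672 + 0.119176) / 0.457027 = 0.901147
d₂ = d₁ − σ√T = 0.901147 − 0.457027 = 0.444120
e^{−rT} = e^{−0.0213·0.692} = 0.985368
N(−d₁) = 0.183755,  N(−d₂) = 0.328478
Put price V = K·e^{−rT}·N(−d₂) − S·N(−d₁) = 39.792198 − 30.271808 = 9.520390
φ(d₁) = (1/√(2π))·e^{−d₁²/2} = 0.265811
Γ = φ(d₁) / (S·σ·√T) = 0.003530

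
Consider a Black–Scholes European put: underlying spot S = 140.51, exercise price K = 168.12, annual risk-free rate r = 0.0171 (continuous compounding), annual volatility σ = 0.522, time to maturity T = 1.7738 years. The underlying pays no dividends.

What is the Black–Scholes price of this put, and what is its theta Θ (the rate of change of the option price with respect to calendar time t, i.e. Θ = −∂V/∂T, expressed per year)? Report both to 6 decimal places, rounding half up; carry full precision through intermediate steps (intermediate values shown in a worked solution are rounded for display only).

σ√T = 0.522·√1.7738 = 0.695221
d₁ = (ln(S/K) + (r+σ²/2)T) / (σ√T) = (ln(140.51/168.12) + (0.0171+0.522²/2)·1.7738) / 0.695221 = (-0.179399 + 0.271998) / 0.695221 = 0.133193
d₂ = d₁ − σ√T = 0.133193 − 0.695221 = -0.562028
e^{−rT} = e^{−0.0171·1.7738} = 0.970123
N(−d₁) = 0.447020,  N(−d₂) = 0.712951
Put price V = K·e^{−rT}·N(−d₂) − S·N(−d₁) = 116.280347 − 62.810822 = 53.469524
φ(d₁) = (1/√(2π))·e^{−d₁²/2} = 0.395419
Θ = −S·φ(d₁)·σ/(2√T) + r·K·e^{−rT}·N(−d₂) = −10.888127 + 1.988394 = -8.899734

price = 53.469524
Θ = -8.899734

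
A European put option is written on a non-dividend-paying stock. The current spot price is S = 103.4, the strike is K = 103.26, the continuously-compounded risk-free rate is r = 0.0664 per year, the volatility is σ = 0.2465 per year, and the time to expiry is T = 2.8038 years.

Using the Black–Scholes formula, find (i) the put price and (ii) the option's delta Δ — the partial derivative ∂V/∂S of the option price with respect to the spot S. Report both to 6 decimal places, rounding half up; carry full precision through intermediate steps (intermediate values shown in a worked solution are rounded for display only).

σ√T = 0.2465·√2.8038 = 0.412753
d₁ = (ln(S/K) + (r+σ²/2)T) / (σ√T) = (ln(103.4/103.26) + (0.0664+0.2465²/2)·2.8038) / 0.412753 = (0.001355 + 0.271355) / 0.412753 = 0.660709
d₂ = d₁ − σ√T = 0.660709 − 0.412753 = 0.247956
e^{−rT} = e^{−0.0664·2.8038} = 0.830131
N(−d₁) = 0.254399,  N(−d₂) = 0.402084
Put price V = K·e^{−rT}·N(−d₂) − S·N(−d₁) = 34.466372 − 26.304902 = 8.161470
Δ = −N(−d₁) = -0.254399

price = 8.161470
Δ = -0.254399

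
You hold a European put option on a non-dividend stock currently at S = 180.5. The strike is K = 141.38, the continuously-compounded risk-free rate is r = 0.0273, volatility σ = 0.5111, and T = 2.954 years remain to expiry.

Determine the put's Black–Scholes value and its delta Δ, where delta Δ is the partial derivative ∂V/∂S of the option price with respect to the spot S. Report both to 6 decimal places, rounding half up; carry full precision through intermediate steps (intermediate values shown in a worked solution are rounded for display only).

σ√T = 0.5111·√2.954 = 0.878438
d₁ = (ln(S/K) + (r+σ²/2)T) / (σ√T) = (ln(180.5/141.38) + (0.0273+0.5111²/2)·2.954) / 0.878438 = (0.244279 + 0.466471) / 0.878438 = 0.809107
d₂ = d₁ − σ√T = 0.809107 − 0.878438 = -0.069331
e^{−rT} = e^{−0.0273·2.954} = 0.922522
N(−d₁) = 0.209227,  N(−d₂) = 0.527637
Put price V = K·e^{−rT}·N(−d₂) − S·N(−d₁) = 68.817649 − 37.765437 = 31.052212
Δ = −N(−d₁) = -0.209227

price = 31.052212
Δ = -0.209227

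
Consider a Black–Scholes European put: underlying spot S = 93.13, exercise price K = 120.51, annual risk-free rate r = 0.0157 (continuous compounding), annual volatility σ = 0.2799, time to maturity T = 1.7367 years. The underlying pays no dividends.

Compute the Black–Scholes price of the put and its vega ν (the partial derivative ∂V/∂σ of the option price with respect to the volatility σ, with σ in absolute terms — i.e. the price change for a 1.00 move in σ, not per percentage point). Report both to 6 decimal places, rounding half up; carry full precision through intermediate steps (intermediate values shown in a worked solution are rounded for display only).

σ√T = 0.2799·√1.7367 = 0.368863
d₁ = (ln(S/K) + (r+σ²/2)T) / (σ√T) = (ln(93.13/120.51) + (0.0157+0.2799²/2)·1.7367) / 0.368863 = (-0.257736 + 0.095296) / 0.368863 = -0.440381
d₂ = d₁ − σ√T = -0.440381 − 0.368863 = -0.809244
e^{−rT} = e^{−0.0157·1.7367} = 0.973102
N(−d₁) = 0.670169,  N(−d₂) = 0.790813
Put price V = K·e^{−rT}·N(−d₂) − S·N(−d₁) = 92.737431 − 62.412861 = 30.324570
φ(d₁) = (1/√(2π))·e^{−d₁²/2} = 0.362074
ν = S·φ(d₁)·√T = 44.437500

price = 30.324570
ν = 44.437500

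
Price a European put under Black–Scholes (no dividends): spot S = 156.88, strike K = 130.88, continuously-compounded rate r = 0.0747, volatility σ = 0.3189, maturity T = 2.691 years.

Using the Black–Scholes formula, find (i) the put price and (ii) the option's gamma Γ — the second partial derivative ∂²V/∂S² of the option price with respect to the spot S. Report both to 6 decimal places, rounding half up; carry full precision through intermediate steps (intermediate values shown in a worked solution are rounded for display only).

price = 9.015399
Γ = 0.002971

σ√T = 0.3189·√2.691 = 0.523132
d₁ = (ln(S/K) + (r+σ²/2)T) / (σ√T) = (ln(156.88/130.88) + (0.0747+0.3189²/2)·2.691) / 0.523132 = (0.181200 + 0.337851) / 0.523132 = 0.992200
d₂ = d₁ − σ√T = 0.992200 − 0.523132 = 0.469068
e^{−rT} = e^{−0.0747·2.691} = 0.817898
N(−d₁) = 0.160550,  N(−d₂) = 0.319511
Put price V = K·e^{−rT}·N(−d₂) − S·N(−d₁) = 34.202486 − 25.187086 = 9.015399
φ(d₁) = (1/√(2π))·e^{−d₁²/2} = 0.243858
Γ = φ(d₁) / (S·σ·√T) = 0.002971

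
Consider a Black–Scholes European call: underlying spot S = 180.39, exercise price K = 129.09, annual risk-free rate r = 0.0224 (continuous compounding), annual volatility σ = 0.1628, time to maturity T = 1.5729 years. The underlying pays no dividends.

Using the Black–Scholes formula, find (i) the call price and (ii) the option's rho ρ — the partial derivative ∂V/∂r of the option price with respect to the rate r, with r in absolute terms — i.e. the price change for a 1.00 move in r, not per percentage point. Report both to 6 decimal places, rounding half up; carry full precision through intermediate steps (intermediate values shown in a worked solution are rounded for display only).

σ√T = 0.1628·√1.5729 = 0.204176
d₁ = (ln(S/K) + (r+σ²/2)T) / (σ√T) = (ln(180.39/129.09) + (0.0224+0.1628²/2)·1.5729) / 0.204176 = (0.334611 + 0.056077) / 0.204176 = 1.913486
d₂ = d₁ − σ√T = 1.913486 − 0.204176 = 1.709310
e^{−rT} = e^{−0.0224·1.5729} = 0.965380
N(d₁) = 0.972157,  N(d₂) = 0.956303
Call price V = S·N(d₁) − K·e^{−rT}·N(d₂) = 175.367418 − 119.175438 = 56.191981
ρ = K·T·e^{−rT}·N(d₂) = 187.451046

price = 56.191981
ρ = 187.451046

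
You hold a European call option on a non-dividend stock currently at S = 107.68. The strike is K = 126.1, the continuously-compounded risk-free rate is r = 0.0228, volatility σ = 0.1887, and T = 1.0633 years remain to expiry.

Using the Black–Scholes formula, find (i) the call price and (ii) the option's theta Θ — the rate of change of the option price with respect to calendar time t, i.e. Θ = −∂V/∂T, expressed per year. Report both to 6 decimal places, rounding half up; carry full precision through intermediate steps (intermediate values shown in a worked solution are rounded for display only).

price = 3.263209
Θ = -3.910762

σ√T = 0.1887·√1.0633 = 0.194581
d₁ = (ln(S/K) + (r+σ²/2)T) / (σ√T) = (ln(107.68/126.1) + (0.0228+0.1887²/2)·1.0633) / 0.194581 = (-0.157911 + 0.043174) / 0.194581 = -0.589664
d₂ = d₁ − σ√T = -0.589664 − 0.194581 = -0.784245
e^{−rT} = e^{−0.0228·1.0633} = 0.976048
N(d₁) = 0.277708,  N(d₂) = 0.216448
Call price V = S·N(d₁) − K·e^{−rT}·N(d₂) = 29.903582 − 26.640373 = 3.263209
φ(d₁) = (1/√(2π))·e^{−d₁²/2} = 0.335280
Θ = −S·φ(d₁)·σ/(2√T) − r·K·e^{−rT}·N(d₂) = −3.303362 − 0.607401 = -3.910762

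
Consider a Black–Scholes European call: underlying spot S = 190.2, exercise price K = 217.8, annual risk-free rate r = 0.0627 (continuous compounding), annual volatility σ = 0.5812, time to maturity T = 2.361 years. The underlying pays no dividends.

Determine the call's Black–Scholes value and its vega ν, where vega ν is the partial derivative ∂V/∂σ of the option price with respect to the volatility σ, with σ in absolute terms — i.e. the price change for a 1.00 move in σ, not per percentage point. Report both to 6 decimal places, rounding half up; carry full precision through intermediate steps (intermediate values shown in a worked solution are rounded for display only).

σ√T = 0.5812·√2.361 = 0.893046
d₁ = (ln(S/K) + (r+σ²/2)T) / (σ√T) = (ln(190.2/217.8) + (0.0627+0.5812²/2)·2.361) / 0.893046 = (-0.135501 + 0.546800) / 0.893046 = 0.460557
d₂ = d₁ − σ√T = 0.460557 − 0.893046 = -0.432488
e^{−rT} = e^{−0.0627·2.361} = 0.862401
N(d₁) = 0.677442,  N(d₂) = 0.332693
Call price V = S·N(d₁) − K·e^{−rT}·N(d₂) = 128.849457 − 62.490121 = 66.359335
φ(d₁) = (1/√(2π))·e^{−d₁²/2} = 0.358798
ν = S·φ(d₁)·√T = 104.859740

price = 66.359335
ν = 104.859740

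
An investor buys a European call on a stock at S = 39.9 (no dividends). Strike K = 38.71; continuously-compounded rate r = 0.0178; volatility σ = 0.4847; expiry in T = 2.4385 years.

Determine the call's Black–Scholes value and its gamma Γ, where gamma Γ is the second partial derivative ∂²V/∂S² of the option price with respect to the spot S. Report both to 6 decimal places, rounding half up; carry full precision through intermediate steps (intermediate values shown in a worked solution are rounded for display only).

σ√T = 0.4847·√2.4385 = 0.756893
d₁ = (ln(S/K) + (r+σ²/2)T) / (σ√T) = (ln(39.9/38.71) + (0.0178+0.4847²/2)·2.4385) / 0.756893 = (0.030278 + 0.329849) / 0.756893 = 0.475797
d₂ = d₁ − σ√T = 0.475797 − 0.756893 = -0.281096
e^{−rT} = e^{−0.0178·2.4385} = 0.957523
N(d₁) = 0.682890,  N(d₂) = 0.389318
Call price V = S·N(d₁) − K·e^{−rT}·N(d₂) = 27.247325 − 14.430364 = 12.816961
φ(d₁) = (1/√(2π))·e^{−d₁²/2} = 0.356247
Γ = φ(d₁) / (S·σ·√T) = 0.011796

price = 12.816961
Γ = 0.011796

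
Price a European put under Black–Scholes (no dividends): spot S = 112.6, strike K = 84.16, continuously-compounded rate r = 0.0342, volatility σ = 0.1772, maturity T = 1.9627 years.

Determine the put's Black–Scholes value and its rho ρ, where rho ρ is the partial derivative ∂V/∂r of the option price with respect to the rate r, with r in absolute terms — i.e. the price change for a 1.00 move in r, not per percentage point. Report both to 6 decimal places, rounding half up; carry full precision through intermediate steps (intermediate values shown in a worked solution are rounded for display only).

σ√T = 0.1772·√1.9627 = 0.248251
d₁ = (ln(S/K) + (r+σ²/2)T) / (σ√T) = (ln(112.6/84.16) + (0.0342+0.1772²/2)·1.9627) / 0.248251 = (0.291122 + 0.097939) / 0.248251 = 1.567208
d₂ = d₁ − σ√T = 1.567208 − 0.248251 = 1.318957
e^{−rT} = e^{−0.0342·1.9627} = 0.935079
N(−d₁) = 0.058533,  N(−d₂) = 0.093592
Put price V = K·e^{−rT}·N(−d₂) − S·N(−d₁) = 7.365322 − 6.590827 = 0.774496
ρ = −K·T·e^{−rT}·N(−d₂) = -14.455918

price = 0.774496
ρ = -14.455918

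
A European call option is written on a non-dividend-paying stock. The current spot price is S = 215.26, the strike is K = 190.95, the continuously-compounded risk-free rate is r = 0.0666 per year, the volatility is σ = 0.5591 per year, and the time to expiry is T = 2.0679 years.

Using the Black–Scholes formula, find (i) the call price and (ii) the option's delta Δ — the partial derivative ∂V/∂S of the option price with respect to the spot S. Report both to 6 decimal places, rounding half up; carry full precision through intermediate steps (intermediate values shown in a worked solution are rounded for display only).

price = 86.887552
Δ = 0.764959

σ√T = 0.5591·√2.0679 = 0.803997
d₁ = (ln(S/K) + (r+σ²/2)T) / (σ√T) = (ln(215.26/190.95) + (0.0666+0.5591²/2)·2.0679) / 0.803997 = (0.119835 + 0.460927) / 0.803997 = 0.722344
d₂ = d₁ − σ√T = 0.722344 − 0.803997 = -0.081652
e^{−rT} = e^{−0.0666·2.0679} = 0.871341
N(d₁) = 0.764959,  N(d₂) = 0.467462
Call price V = S·N(d₁) − K·e^{−rT}·N(d₂) = 164.664989 − 77.777437 = 86.887552
Δ = N(d₁) = 0.764959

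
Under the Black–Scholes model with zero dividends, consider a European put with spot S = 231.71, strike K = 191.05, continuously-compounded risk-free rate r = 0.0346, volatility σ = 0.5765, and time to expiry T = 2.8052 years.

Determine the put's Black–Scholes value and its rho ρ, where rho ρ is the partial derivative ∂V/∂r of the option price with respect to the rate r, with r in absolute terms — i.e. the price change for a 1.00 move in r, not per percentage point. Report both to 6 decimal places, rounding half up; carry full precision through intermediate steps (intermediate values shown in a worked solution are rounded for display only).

price = 49.009019
ρ = -278.381340

σ√T = 0.5765·√2.8052 = 0.965564
d₁ = (ln(S/K) + (r+σ²/2)T) / (σ√T) = (ln(231.71/191.05) + (0.0346+0.5765²/2)·2.8052) / 0.965564 = (0.192951 + 0.563217) / 0.965564 = 0.783136
d₂ = d₁ − σ√T = 0.783136 − 0.965564 = -0.182428
e^{−rT} = e^{−0.0346·2.8052} = 0.907502
N(−d₁) = 0.216774,  N(−d₂) = 0.572377
Put price V = K·e^{−rT}·N(−d₂) − S·N(−d₁) = 99.237609 − 50.228589 = 49.009019
ρ = −K·T·e^{−rT}·N(−d₂) = -278.381340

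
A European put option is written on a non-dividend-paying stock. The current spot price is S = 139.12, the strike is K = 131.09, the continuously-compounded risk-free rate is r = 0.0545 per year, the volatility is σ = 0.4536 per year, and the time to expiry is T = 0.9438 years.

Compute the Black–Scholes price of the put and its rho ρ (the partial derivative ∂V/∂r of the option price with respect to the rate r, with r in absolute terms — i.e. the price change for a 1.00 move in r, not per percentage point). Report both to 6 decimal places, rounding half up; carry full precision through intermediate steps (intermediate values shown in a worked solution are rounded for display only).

σ√T = 0.4536·√0.9438 = 0.440670
d₁ = (ln(S/K) + (r+σ²/2)T) / (σ√T) = (ln(139.12/131.09) + (0.0545+0.4536²/2)·0.9438) / 0.440670 = (0.059453 + 0.148532) / 0.440670 = 0.471974
d₂ = d₁ − σ√T = 0.471974 − 0.440670 = 0.031305
e^{−rT} = e^{−0.0545·0.9438} = 0.949863
N(−d₁) = 0.318473,  N(−d₂) = 0.487513
Put price V = K·e^{−rT}·N(−d₂) − S·N(−d₁) = 60.703978 − 44.305905 = 16.398072
ρ = −K·T·e^{−rT}·N(−d₂) = -57.292414

price = 16.398072
ρ = -57.292414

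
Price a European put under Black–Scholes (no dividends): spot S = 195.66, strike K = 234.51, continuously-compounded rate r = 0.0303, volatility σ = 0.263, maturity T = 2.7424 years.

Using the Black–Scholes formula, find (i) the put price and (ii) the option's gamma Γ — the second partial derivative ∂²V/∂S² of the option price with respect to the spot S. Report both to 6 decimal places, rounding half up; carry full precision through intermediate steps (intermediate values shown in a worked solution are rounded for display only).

σ√T = 0.263·√2.7424 = 0.435533
d₁ = (ln(S/K) + (r+σ²/2)T) / (σ√T) = (ln(195.66/234.51) + (0.0303+0.263²/2)·2.7424) / 0.435533 = (-0.181120 + 0.177939) / 0.435533 = -0.007303
d₂ = d₁ − σ√T = -0.007303 − 0.435533 = -0.442836
e^{−rT} = e^{−0.0303·2.7424} = 0.920264
N(−d₁) = 0.502913,  N(−d₂) = 0.671058
Put price V = K·e^{−rT}·N(−d₂) − S·N(−d₁) = 144.821704 − 98.400013 = 46.421690
φ(d₁) = (1/√(2π))·e^{−d₁²/2} = 0.398932
Γ = φ(d₁) / (S·σ·√T) = 0.004681

price = 46.421690
Γ = 0.004681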